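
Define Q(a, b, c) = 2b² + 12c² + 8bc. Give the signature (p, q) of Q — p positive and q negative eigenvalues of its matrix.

(2, 0)

Write A = [[0, 0, 0], [0, 2, 4], [0, 4, 12]].
Row-reducing A symmetrically gives the diagonal entries 0, 2, 4.
That gives 2 positive, 1 zero pivots.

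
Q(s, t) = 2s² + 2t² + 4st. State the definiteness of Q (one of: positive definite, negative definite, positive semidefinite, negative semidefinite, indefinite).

The symmetric matrix of Q is [[2, 2], [2, 2]].
For the 2×2 matrix [[2, 2], [2, 2]]: det = 2·2 − (2)² = 0, trace = 4.
det = 0 so one eigenvalue is zero; the form is semidefinite with the sign of the trace.

positive semidefinite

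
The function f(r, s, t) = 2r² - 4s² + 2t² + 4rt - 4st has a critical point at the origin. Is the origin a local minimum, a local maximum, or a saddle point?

The Hessian at the origin is H = [[4, 0, 4], [0, -8, -4], [4, -4, 4]].
An LDLᵀ factorisation of H has diagonal entries 4, -8, 2.
That gives 2 positive, 1 negative pivots.
H is indefinite, so the origin is a saddle point.

saddle point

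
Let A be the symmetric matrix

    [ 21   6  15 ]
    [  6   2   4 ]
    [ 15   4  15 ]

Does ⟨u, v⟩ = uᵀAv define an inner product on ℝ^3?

Symmetric row and column elimination reduces A to a congruent diagonal form with pivots 21, 2/7, 4.
That gives 3 positive pivots.
Hence Q is positive definite.
⟨·,·⟩ is an inner product exactly when A is positive definite.

yes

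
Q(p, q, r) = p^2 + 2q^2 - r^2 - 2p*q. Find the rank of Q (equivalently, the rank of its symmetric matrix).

Write A = [[1, -1, 0], [-1, 2, 0], [0, 0, -1]].
Symmetric row and column elimination reduces A to a congruent diagonal form with pivots 1, 1, -1.
That gives 2 positive, 1 negative pivots.
The rank is the number of nonzero pivots: 3.

3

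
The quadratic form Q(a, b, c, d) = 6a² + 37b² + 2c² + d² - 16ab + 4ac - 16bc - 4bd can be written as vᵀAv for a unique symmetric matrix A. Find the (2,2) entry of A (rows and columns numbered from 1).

37

The coefficient of b² in Q is 37, and that is exactly A[2,2].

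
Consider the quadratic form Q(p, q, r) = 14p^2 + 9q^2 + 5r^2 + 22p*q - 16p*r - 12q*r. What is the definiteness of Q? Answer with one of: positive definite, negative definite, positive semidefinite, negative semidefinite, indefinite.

positive definite

The symmetric matrix is A = [[14, 11, -8], [11, 9, -6], [-8, -6, 5]].
An LDLᵀ factorisation of A has diagonal entries 14, 5/14, 1/5.
That gives 3 positive pivots.
Hence Q is positive definite.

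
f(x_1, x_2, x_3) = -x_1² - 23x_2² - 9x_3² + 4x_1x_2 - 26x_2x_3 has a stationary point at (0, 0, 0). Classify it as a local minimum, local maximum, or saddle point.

The Hessian at the origin is H = [[-2, 4, 0], [4, -46, -26], [0, -26, -18]].
An LDLᵀ factorisation of H has diagonal entries -2, -38, -4/19.
That gives 3 negative pivots.
H is negative definite, so the origin is a strict local maximum.

local maximum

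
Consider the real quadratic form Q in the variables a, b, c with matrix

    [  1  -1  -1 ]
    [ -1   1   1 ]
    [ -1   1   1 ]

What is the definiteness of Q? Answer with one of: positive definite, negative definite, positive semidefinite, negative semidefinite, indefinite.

Congruent diagonalization of A (simultaneous row and column reduction) yields pivots 1, 0, 0.
So there are 1 positive, 2 zero pivots.
Hence Q is positive semidefinite.

positive semidefinite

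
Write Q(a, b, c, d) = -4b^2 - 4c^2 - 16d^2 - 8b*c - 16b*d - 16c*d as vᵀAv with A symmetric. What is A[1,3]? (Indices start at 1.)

0

The coefficient of a·c in Q is 0. For a symmetric A this equals A[1,3] + A[3,1] = 2·A[1,3].
So A[1,3] = 0/2 = 0.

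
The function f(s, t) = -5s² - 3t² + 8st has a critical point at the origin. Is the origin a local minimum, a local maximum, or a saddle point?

The Hessian at the origin is H = [[-10, 8], [8, -6]].
det H = -10·-6 − (8)² = -4 < 0, so H is indefinite.
Therefore the origin is a saddle point.

saddle point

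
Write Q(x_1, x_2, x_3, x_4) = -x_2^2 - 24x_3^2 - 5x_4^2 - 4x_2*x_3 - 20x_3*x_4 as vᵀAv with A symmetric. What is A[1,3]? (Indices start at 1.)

0

The coefficient of x_1·x_3 in Q is 0. For a symmetric A this equals A[1,3] + A[3,1] = 2·A[1,3].
So A[1,3] = 0/2 = 0.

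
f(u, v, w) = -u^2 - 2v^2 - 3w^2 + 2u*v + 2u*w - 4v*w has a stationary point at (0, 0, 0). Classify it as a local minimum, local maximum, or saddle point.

The Hessian at the origin is H = [[-2, 2, 2], [2, -4, -4], [2, -4, -6]].
An LDLᵀ factorisation of H has diagonal entries -2, -2, -2.
Counting signs: 3 negative.
H is negative definite, so the origin is a strict local maximum.

local maximum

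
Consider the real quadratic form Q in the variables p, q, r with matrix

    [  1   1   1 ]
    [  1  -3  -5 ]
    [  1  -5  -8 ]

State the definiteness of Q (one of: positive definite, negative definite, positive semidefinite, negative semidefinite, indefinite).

Row-reducing A symmetrically gives the diagonal entries 1, -4, 0.
So there are 1 positive, 1 negative, 1 zero pivots.
Hence Q is indefinite.

indefinite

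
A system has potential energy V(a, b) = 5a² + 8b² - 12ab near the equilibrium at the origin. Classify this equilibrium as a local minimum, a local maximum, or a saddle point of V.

local minimum

The Hessian at the origin is H = [[10, -12], [-12, 16]].
det H = 10·16 − (-12)² = 16 > 0 and H[1,1] = 10 > 0, so H is positive definite.
Therefore the origin is a local minimum.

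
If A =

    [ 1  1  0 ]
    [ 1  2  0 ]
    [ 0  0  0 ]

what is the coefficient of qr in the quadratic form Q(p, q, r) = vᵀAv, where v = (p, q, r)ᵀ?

0

The coefficient of qr is A[2,3] + A[3,2] = 2·0 = 0.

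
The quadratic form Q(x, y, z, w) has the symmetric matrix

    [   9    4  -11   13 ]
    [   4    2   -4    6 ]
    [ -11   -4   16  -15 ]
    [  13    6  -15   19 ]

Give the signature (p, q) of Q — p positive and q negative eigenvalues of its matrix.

(2, 1)

Applying the same elementary operations to the rows and columns of A produces a congruent diagonal matrix with entries 9, 2/9, -1, 0.
That gives 2 positive, 1 negative, 1 zero pivots.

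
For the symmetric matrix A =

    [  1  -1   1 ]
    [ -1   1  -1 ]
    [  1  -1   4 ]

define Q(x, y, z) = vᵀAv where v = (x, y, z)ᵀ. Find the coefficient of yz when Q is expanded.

-2

The coefficient of yz is A[2,3] + A[3,2] = 2·(-1) = -2.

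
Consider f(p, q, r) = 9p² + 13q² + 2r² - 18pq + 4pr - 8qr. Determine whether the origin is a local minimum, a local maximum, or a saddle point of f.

local minimum

The Hessian at the origin is H = [[18, -18, 4], [-18, 26, -8], [4, -8, 4]].
Symmetric row and column elimination reduces H to a congruent diagonal form with pivots 18, 8, 10/9.
Counting signs: 3 positive.
H is positive definite, so the origin is a strict local minimum.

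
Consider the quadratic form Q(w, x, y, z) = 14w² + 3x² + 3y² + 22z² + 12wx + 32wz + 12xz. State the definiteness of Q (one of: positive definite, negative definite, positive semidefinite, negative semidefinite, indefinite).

The associated matrix is A = [[14, 6, 0, 16], [6, 3, 0, 6], [0, 0, 3, 0], [16, 6, 0, 22]].
Applying the same elementary operations to the rows and columns of A produces a congruent diagonal matrix with entries 14, 3/7, 3, 2.
That gives 4 positive pivots.
Hence Q is positive definite.

positive definite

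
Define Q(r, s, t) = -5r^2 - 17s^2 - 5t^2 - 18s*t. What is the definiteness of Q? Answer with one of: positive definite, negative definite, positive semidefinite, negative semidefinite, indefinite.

negative definite

The symmetric matrix is A = [[-5, 0, 0], [0, -17, -9], [0, -9, -5]].
An LDLᵀ factorisation of A has diagonal entries -5, -17, -4/17.
Counting signs: 3 negative.
Hence Q is negative definite.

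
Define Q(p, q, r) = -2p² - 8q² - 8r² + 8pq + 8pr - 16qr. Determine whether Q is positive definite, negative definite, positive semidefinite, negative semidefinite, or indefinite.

Write A = [[-2, 4, 4], [4, -8, -8], [4, -8, -8]].
Row-reducing A symmetrically gives the diagonal entries -2, 0, 0.
So there are 1 negative, 2 zero pivots.
Hence Q is negative semidefinite.

negative semidefinite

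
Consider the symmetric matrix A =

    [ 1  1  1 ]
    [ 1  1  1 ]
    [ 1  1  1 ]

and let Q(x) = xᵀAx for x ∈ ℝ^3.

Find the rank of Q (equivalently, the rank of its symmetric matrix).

Applying the same elementary operations to the rows and columns of A produces a congruent diagonal matrix with entries 1, 0, 0.
That gives 1 positive, 2 zero pivots.
The rank is the number of nonzero pivots: 1.

1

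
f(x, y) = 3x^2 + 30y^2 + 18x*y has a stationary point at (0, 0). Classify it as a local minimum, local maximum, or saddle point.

local minimum

The Hessian at the origin is H = [[6, 18], [18, 60]].
det H = 6·60 − (18)² = 36 > 0 and H[1,1] = 6 > 0, so H is positive definite.
Therefore the origin is a local minimum.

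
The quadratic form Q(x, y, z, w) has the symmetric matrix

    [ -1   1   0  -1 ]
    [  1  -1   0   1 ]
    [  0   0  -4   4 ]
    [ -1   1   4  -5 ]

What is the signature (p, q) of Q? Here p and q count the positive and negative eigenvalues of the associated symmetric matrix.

(0, 2)

Congruent diagonalization of A (simultaneous row and column reduction) yields pivots -1, 0, -4, 0.
Counting signs: 2 negative, 2 zero.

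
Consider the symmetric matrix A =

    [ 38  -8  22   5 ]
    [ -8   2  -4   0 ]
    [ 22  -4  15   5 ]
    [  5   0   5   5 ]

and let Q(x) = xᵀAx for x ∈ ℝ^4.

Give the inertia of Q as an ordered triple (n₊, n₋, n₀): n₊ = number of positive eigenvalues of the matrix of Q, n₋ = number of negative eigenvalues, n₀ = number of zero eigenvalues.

(4, 0, 0)

An LDLᵀ factorisation of A has diagonal entries 38, 6/19, 1, 5/6.
So there are 4 positive pivots.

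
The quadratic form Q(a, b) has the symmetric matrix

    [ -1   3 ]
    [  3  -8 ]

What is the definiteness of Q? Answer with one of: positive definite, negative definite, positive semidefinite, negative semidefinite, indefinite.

indefinite

For the 2×2 matrix [[-1, 3], [3, -8]]: det = -1·-8 − (3)² = -1, trace = -9.
det < 0 so the eigenvalues have opposite signs; the form is indefinite.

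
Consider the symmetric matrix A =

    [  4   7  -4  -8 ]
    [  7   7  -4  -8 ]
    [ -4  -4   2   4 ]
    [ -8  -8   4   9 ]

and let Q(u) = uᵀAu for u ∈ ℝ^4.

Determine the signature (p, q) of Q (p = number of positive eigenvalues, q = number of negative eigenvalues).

Symmetric row and column elimination reduces A to a congruent diagonal form with pivots 4, -21/4, -2/7, 1.
So there are 2 positive, 2 negative pivots.

(2, 2)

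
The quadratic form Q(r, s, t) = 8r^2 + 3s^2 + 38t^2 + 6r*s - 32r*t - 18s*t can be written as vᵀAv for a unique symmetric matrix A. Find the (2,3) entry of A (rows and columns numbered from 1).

-9

The coefficient of s·t in Q is -18. For a symmetric A this equals A[2,3] + A[3,2] = 2·A[2,3].
So A[2,3] = -18/2 = -9.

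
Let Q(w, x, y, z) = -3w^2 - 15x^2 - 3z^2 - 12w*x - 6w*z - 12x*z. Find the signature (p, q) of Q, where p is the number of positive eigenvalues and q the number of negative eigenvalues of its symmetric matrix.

(0, 2)

The associated matrix is A = [[-3, -6, 0, -3], [-6, -15, 0, -6], [0, 0, 0, 0], [-3, -6, 0, -3]].
Congruent diagonalization of A (simultaneous row and column reduction) yields pivots -3, -3, 0, 0.
That gives 2 negative, 2 zero pivots.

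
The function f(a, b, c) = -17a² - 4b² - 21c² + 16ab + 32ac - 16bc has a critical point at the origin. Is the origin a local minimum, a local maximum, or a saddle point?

The Hessian at the origin is H = [[-34, 16, 32], [16, -8, -16], [32, -16, -42]].
Applying the same elementary operations to the rows and columns of H produces a congruent diagonal matrix with entries -34, -8/17, -10.
So there are 3 negative pivots.
H is negative definite, so the origin is a strict local maximum.

local maximum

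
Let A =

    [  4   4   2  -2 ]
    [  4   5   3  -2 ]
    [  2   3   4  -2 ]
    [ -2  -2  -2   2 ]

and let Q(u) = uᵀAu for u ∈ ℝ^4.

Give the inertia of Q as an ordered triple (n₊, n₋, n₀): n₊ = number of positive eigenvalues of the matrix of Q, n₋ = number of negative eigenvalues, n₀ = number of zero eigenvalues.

Applying the same elementary operations to the rows and columns of A produces a congruent diagonal matrix with entries 4, 1, 2, 1/2.
That gives 4 positive pivots.

(4, 0, 0)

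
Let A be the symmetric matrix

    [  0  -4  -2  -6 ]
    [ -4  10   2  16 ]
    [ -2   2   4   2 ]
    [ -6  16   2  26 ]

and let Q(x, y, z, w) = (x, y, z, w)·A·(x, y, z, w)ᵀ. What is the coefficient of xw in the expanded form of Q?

The coefficient of xw is A[1,4] + A[4,1] = 2·(-6) = -12.

-12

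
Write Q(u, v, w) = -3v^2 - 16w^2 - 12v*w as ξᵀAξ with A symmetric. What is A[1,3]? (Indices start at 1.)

The coefficient of u·w in Q is 0. For a symmetric A this equals A[1,3] + A[3,1] = 2·A[1,3].
So A[1,3] = 0/2 = 0.

0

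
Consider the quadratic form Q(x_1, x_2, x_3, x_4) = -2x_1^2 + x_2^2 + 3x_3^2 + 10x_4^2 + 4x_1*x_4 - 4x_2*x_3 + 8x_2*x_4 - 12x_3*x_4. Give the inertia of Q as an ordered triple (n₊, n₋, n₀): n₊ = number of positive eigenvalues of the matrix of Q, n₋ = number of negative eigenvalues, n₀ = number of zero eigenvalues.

(1, 2, 1)

The symmetric matrix is A = [[-2, 0, 0, 2], [0, 1, -2, 4], [0, -2, 3, -6], [2, 4, -6, 10]].
Congruent diagonalization of A (simultaneous row and column reduction) yields pivots -2, 1, -1, 0.
That gives 1 positive, 2 negative, 1 zero pivots.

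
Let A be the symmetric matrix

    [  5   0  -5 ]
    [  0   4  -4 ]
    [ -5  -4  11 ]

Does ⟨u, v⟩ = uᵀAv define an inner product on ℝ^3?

An LDLᵀ factorisation of A has diagonal entries 5, 4, 2.
That gives 3 positive pivots.
Hence Q is positive definite.
⟨·,·⟩ is an inner product exactly when A is positive definite.

yes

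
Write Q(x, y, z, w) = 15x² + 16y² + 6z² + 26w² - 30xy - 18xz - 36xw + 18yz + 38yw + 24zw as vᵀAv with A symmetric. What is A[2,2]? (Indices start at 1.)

16

The coefficient of y² in Q is 16, and that is exactly A[2,2].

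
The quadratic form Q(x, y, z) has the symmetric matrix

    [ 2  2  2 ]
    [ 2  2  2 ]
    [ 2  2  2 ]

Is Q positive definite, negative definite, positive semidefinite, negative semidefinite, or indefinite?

Symmetric row and column elimination reduces A to a congruent diagonal form with pivots 2, 0, 0.
Counting signs: 1 positive, 2 zero.
Hence Q is positive semidefinite.

positive semidefinite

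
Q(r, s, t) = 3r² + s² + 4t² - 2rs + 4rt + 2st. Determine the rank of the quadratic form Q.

3

Write A = [[3, -1, 2], [-1, 1, 1], [2, 1, 4]].
Congruent diagonalization of A (simultaneous row and column reduction) yields pivots 3, 2/3, -3/2.
So there are 2 positive, 1 negative pivots.
The rank is the number of nonzero pivots: 3.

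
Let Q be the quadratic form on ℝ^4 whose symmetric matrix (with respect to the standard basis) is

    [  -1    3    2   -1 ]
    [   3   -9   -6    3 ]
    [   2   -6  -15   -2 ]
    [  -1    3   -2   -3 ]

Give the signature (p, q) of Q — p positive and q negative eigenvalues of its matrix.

(0, 3)

Symmetric row and column elimination reduces A to a congruent diagonal form with pivots -1, 0, -11, -6/11.
So there are 3 negative, 1 zero pivots.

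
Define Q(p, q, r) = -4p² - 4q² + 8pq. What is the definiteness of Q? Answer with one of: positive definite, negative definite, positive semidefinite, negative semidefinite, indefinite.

negative semidefinite

Write A = [[-4, 4, 0], [4, -4, 0], [0, 0, 0]].
Symmetric row and column elimination reduces A to a congruent diagonal form with pivots -4, 0, 0.
That gives 1 negative, 2 zero pivots.
Hence Q is negative semidefinite.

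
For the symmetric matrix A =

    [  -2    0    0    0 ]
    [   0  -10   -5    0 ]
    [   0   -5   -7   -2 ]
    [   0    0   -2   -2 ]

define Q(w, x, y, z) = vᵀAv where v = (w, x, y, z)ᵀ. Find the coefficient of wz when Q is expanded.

0

The coefficient of wz is A[1,4] + A[4,1] = 2·0 = 0.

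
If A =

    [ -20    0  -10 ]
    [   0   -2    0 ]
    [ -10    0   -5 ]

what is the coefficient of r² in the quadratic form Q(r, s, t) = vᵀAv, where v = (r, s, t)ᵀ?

-20

The coefficient of r² is the diagonal entry A[1,1] = -20.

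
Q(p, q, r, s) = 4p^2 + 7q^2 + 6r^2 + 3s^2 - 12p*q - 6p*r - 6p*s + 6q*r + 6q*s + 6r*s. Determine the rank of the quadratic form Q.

4

The associated matrix is A = [[4, -6, -3, -3], [-6, 7, 3, 3], [-3, 3, 6, 3], [-3, 3, 3, 3]].
Congruent diagonalization of A (simultaneous row and column reduction) yields pivots 4, -2, 39/8, 15/13.
So there are 3 positive, 1 negative pivots.
The rank is the number of nonzero pivots: 4.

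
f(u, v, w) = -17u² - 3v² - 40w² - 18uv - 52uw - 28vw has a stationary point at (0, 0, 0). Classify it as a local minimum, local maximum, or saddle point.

saddle point

The Hessian at the origin is H = [[-34, -18, -52], [-18, -6, -28], [-52, -28, -80]].
An LDLᵀ factorisation of H has diagonal entries -34, 60/17, -8/15.
So there are 1 positive, 2 negative pivots.
H is indefinite, so the origin is a saddle point.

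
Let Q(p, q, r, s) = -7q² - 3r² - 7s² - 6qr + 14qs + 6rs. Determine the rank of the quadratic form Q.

2

Write A = [[0, 0, 0, 0], [0, -7, -3, 7], [0, -3, -3, 3], [0, 7, 3, -7]].
Symmetric row and column elimination reduces A to a congruent diagonal form with pivots 0, -7, -12/7, 0.
So there are 2 negative, 2 zero pivots.
The rank is the number of nonzero pivots: 2.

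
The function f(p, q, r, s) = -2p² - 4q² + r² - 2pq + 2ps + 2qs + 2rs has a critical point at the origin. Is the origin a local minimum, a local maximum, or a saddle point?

The Hessian at the origin is H = [[-4, -2, 0, 2], [-2, -8, 0, 2], [0, 0, 2, 2], [2, 2, 2, 0]].
Congruent diagonalization of H (simultaneous row and column reduction) yields pivots -4, -7, 2, -6/7.
So there are 1 positive, 3 negative pivots.
H is indefinite, so the origin is a saddle point.

saddle point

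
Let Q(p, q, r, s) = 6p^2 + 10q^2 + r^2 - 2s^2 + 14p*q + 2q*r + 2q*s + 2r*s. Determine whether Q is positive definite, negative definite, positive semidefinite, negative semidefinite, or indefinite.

Write A = [[6, 7, 0, 0], [7, 10, 1, 1], [0, 1, 1, 1], [0, 1, 1, -2]].
Applying the same elementary operations to the rows and columns of A produces a congruent diagonal matrix with entries 6, 11/6, 5/11, -3.
Counting signs: 3 positive, 1 negative.
Hence Q is indefinite.

indefinite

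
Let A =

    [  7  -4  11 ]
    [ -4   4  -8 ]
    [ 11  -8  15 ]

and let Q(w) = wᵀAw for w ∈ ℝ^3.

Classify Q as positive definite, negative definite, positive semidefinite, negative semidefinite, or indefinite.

Applying the same elementary operations to the rows and columns of A produces a congruent diagonal matrix with entries 7, 12/7, -4.
Counting signs: 2 positive, 1 negative.
Hence Q is indefinite.

indefinite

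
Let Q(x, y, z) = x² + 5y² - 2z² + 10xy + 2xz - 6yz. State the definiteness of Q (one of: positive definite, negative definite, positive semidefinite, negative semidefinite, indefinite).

The symmetric matrix is A = [[1, 5, 1], [5, 5, -3], [1, -3, -2]].
An LDLᵀ factorisation of A has diagonal entries 1, -20, 1/5.
So there are 2 positive, 1 negative pivots.
Hence Q is indefinite.

indefinite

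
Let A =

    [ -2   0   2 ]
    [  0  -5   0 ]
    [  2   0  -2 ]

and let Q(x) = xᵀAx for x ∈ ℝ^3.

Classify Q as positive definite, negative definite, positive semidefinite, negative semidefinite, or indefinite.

negative semidefinite

Symmetric row and column elimination reduces A to a congruent diagonal form with pivots -2, -5, 0.
That gives 2 negative, 1 zero pivots.
Hence Q is negative semidefinite.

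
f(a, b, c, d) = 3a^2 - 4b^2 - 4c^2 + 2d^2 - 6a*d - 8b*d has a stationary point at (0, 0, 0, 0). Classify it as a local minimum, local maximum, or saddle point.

saddle point

The Hessian at the origin is H = [[6, 0, 0, -6], [0, -8, 0, -8], [0, 0, -8, 0], [-6, -8, 0, 4]].
Applying the same elementary operations to the rows and columns of H produces a congruent diagonal matrix with entries 6, -8, -8, 6.
Counting signs: 2 positive, 2 negative.
H is indefinite, so the origin is a saddle point.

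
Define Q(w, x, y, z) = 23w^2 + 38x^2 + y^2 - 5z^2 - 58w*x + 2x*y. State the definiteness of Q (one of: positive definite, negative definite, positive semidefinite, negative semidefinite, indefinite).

Write A = [[23, -29, 0, 0], [-29, 38, 1, 0], [0, 1, 1, 0], [0, 0, 0, -5]].
Symmetric row and column elimination reduces A to a congruent diagonal form with pivots 23, 33/23, 10/33, -5.
Counting signs: 3 positive, 1 negative.
Hence Q is indefinite.

indefinite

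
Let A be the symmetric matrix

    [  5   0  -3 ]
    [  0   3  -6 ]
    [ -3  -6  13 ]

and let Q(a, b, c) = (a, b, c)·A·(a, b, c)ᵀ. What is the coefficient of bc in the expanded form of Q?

The coefficient of bc is A[2,3] + A[3,2] = 2·(-6) = -12.

-12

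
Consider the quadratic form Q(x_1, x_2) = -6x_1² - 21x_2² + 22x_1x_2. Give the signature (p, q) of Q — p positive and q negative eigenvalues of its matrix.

(0, 2)

Write A = [[-6, 11], [11, -21]].
An LDLᵀ factorisation of A has diagonal entries -6, -5/6.
That gives 2 negative pivots.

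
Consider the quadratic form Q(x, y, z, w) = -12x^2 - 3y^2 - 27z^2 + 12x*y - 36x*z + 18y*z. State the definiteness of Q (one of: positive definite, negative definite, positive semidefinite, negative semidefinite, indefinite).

negative semidefinite

The symmetric matrix is A = [[-12, 6, -18, 0], [6, -3, 9, 0], [-18, 9, -27, 0], [0, 0, 0, 0]].
Congruent diagonalization of A (simultaneous row and column reduction) yields pivots -12, 0, 0, 0.
Counting signs: 1 negative, 3 zero.
Hence Q is negative semidefinite.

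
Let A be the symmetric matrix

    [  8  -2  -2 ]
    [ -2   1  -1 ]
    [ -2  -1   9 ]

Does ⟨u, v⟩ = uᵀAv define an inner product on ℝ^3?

Leading principal minors: Δ_1 = 8, Δ_2 = 4, Δ_3 = 16.
All leading principal minors are positive, so by Sylvester's criterion Q is positive definite.
⟨·,·⟩ is an inner product exactly when A is positive definite.

yes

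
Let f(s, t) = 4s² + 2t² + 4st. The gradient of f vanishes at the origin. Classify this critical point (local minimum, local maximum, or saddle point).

The Hessian at the origin is H = [[8, 4], [4, 4]].
det H = 8·4 − (4)² = 16 > 0 and H[1,1] = 8 > 0, so H is positive definite.
Therefore the origin is a local minimum.

local minimum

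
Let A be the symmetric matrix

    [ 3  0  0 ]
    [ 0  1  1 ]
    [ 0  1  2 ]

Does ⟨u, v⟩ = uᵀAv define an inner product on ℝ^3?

yes

An LDLᵀ factorisation of A has diagonal entries 3, 1, 1.
That gives 3 positive pivots.
Hence Q is positive definite.
⟨·,·⟩ is an inner product exactly when A is positive definite.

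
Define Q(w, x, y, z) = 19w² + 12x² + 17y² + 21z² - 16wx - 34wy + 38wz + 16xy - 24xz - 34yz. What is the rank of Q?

4

The associated matrix is A = [[19, -8, -17, 19], [-8, 12, 8, -12], [-17, 8, 17, -17], [19, -12, -17, 21]].
Congruent diagonalization of A (simultaneous row and column reduction) yields pivots 19, 164/19, 70/41, 2/35.
That gives 4 positive pivots.
The rank is the number of nonzero pivots: 4.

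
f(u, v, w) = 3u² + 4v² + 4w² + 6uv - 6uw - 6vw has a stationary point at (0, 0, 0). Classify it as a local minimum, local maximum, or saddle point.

The Hessian at the origin is H = [[6, 6, -6], [6, 8, -6], [-6, -6, 8]].
Row-reducing H symmetrically gives the diagonal entries 6, 2, 2.
That gives 3 positive pivots.
H is positive definite, so the origin is a strict local minimum.

local minimum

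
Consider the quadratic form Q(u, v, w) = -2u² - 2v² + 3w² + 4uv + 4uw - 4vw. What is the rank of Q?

The symmetric matrix is A = [[-2, 2, 2], [2, -2, -2], [2, -2, 3]].
Applying the same elementary operations to the rows and columns of A produces a congruent diagonal matrix with entries -2, 0, 5.
That gives 1 positive, 1 negative, 1 zero pivots.
The rank is the number of nonzero pivots: 2.

2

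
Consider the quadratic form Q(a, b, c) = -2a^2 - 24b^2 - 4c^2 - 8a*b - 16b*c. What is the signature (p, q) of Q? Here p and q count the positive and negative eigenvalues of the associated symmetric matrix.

(0, 2)

The symmetric matrix is A = [[-2, -4, 0], [-4, -24, -8], [0, -8, -4]].
Applying the same elementary operations to the rows and columns of A produces a congruent diagonal matrix with entries -2, -16, 0.
Counting signs: 2 negative, 1 zero.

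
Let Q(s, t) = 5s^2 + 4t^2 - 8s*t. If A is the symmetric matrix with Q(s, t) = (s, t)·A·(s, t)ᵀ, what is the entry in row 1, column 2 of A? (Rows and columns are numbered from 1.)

-4

The coefficient of s·t in Q is -8. For a symmetric A this equals A[1,2] + A[2,1] = 2·A[1,2].
So A[1,2] = -8/2 = -4.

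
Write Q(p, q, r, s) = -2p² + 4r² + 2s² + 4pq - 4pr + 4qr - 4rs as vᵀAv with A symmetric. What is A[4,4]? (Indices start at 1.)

The coefficient of s² in Q is 2, and that is exactly A[4,4].

2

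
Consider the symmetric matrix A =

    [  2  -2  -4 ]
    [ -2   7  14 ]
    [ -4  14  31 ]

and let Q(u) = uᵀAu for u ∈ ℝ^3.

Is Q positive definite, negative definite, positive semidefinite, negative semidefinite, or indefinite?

positive definite

Leading principal minors: Δ_1 = 2, Δ_2 = 10, Δ_3 = 30.
All leading principal minors are positive, so by Sylvester's criterion Q is positive definite.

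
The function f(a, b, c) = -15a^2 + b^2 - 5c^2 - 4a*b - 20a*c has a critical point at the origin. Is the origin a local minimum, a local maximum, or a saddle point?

saddle point

The Hessian at the origin is H = [[-30, -4, -20], [-4, 2, 0], [-20, 0, -10]].
Row-reducing H symmetrically gives the diagonal entries -30, 38/15, 10/19.
That gives 2 positive, 1 negative pivots.
H is indefinite, so the origin is a saddle point.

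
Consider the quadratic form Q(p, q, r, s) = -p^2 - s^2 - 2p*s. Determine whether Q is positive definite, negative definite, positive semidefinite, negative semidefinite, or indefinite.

Write A = [[-1, 0, 0, -1], [0, 0, 0, 0], [0, 0, 0, 0], [-1, 0, 0, -1]].
Applying the same elementary operations to the rows and columns of A produces a congruent diagonal matrix with entries -1, 0, 0, 0.
Counting signs: 1 negative, 3 zero.
Hence Q is negative semidefinite.

negative semidefinite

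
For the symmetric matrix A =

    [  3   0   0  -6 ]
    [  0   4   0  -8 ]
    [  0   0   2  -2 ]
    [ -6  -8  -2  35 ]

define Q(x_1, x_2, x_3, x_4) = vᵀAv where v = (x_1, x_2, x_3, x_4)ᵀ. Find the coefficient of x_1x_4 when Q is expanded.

The coefficient of x_1x_4 is A[1,4] + A[4,1] = 2·(-6) = -12.

-12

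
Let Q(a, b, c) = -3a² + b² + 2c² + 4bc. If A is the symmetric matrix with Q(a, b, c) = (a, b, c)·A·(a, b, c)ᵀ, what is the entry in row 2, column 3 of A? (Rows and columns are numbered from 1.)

The coefficient of b·c in Q is 4. For a symmetric A this equals A[2,3] + A[3,2] = 2·A[2,3].
So A[2,3] = 4/2 = 2.

2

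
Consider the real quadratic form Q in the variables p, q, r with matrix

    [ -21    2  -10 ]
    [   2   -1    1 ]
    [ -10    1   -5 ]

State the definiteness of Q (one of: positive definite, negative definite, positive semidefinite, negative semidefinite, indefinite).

Symmetric row and column elimination reduces A to a congruent diagonal form with pivots -21, -17/21, -4/17.
So there are 3 negative pivots.
Hence Q is negative definite.

negative definite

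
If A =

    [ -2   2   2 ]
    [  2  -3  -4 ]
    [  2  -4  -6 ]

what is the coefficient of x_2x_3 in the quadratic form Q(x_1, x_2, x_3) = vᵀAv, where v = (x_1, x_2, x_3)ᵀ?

The coefficient of x_2x_3 is A[2,3] + A[3,2] = 2·(-4) = -8.

-8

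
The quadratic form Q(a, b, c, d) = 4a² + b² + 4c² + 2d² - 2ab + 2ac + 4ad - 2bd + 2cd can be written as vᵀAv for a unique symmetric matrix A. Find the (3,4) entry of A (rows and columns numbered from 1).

The coefficient of c·d in Q is 2. For a symmetric A this equals A[3,4] + A[4,3] = 2·A[3,4].
So A[3,4] = 2/2 = 1.

1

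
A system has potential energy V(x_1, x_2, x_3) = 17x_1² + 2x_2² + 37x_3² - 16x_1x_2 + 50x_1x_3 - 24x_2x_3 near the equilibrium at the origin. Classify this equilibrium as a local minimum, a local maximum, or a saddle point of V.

saddle point

The Hessian at the origin is H = [[34, -16, 50], [-16, 4, -24], [50, -24, 74]].
An LDLᵀ factorisation of H has diagonal entries 34, -60/17, 8/15.
Counting signs: 2 positive, 1 negative.
H is indefinite, so the origin is a saddle point.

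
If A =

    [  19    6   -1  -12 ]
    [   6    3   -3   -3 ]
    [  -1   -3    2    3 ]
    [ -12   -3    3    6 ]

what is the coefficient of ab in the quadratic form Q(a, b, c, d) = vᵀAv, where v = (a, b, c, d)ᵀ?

The coefficient of ab is A[1,2] + A[2,1] = 2·6 = 12.

12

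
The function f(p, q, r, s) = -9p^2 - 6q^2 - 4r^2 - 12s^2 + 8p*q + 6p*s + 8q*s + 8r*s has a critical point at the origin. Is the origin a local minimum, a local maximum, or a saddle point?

local maximum

The Hessian at the origin is H = [[-18, 8, 0, 6], [8, -12, 0, 8], [0, 0, -8, 8], [6, 8, 8, -24]].
Applying the same elementary operations to the rows and columns of H produces a congruent diagonal matrix with entries -18, -76/9, -8, -10/19.
So there are 4 negative pivots.
H is negative definite, so the origin is a strict local maximum.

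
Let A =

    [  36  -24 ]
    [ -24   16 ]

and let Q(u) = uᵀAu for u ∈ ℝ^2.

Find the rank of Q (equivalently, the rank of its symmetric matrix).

1

Applying the same elementary operations to the rows and columns of A produces a congruent diagonal matrix with entries 36, 0.
So there are 1 positive, 1 zero pivots.
The rank is the number of nonzero pivots: 1.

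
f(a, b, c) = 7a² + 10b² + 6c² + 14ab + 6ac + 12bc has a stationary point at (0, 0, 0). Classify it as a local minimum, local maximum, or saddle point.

The Hessian at the origin is H = [[14, 14, 6], [14, 20, 12], [6, 12, 12]].
An LDLᵀ factorisation of H has diagonal entries 14, 6, 24/7.
So there are 3 positive pivots.
H is positive definite, so the origin is a strict local minimum.

local minimum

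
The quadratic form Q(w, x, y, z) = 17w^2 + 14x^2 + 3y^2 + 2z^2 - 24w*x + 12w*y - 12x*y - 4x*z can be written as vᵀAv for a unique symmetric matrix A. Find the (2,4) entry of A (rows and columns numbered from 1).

The coefficient of x·z in Q is -4. For a symmetric A this equals A[2,4] + A[4,2] = 2·A[2,4].
So A[2,4] = -4/2 = -2.

-2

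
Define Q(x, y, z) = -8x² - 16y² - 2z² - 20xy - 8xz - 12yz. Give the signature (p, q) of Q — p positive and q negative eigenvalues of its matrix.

The symmetric matrix is A = [[-8, -10, -4], [-10, -16, -6], [-4, -6, -2]].
Row-reducing A symmetrically gives the diagonal entries -8, -7/2, 2/7.
So there are 1 positive, 2 negative pivots.

(1, 2)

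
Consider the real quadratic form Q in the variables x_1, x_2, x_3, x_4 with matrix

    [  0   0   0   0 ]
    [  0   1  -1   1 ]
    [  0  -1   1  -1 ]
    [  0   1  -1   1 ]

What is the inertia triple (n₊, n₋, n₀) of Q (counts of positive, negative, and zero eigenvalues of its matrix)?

Congruent diagonalization of A (simultaneous row and column reduction) yields pivots 0, 1, 0, 0.
That gives 1 positive, 3 zero pivots.

(1, 0, 3)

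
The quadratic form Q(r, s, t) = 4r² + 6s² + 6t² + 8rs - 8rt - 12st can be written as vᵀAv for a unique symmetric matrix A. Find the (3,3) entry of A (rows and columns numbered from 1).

The coefficient of t² in Q is 6, and that is exactly A[3,3].

6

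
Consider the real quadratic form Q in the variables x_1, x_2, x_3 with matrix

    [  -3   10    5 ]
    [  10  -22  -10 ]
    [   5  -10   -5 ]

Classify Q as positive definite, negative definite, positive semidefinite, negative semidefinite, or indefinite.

indefinite

An LDLᵀ factorisation of A has diagonal entries -3, 34/3, -10/17.
So there are 1 positive, 2 negative pivots.
Hence Q is indefinite.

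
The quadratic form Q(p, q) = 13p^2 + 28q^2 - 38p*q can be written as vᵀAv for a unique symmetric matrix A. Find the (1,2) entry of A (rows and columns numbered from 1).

-19

The coefficient of p·q in Q is -38. For a symmetric A this equals A[1,2] + A[2,1] = 2·A[1,2].
So A[1,2] = -38/2 = -19.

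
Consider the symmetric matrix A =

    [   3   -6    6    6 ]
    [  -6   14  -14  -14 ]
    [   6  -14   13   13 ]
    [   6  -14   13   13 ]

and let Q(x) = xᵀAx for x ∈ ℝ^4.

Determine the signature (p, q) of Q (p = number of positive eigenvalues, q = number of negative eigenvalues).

Symmetric row and column elimination reduces A to a congruent diagonal form with pivots 3, 2, -1, 0.
So there are 2 positive, 1 negative, 1 zero pivots.

(2, 1)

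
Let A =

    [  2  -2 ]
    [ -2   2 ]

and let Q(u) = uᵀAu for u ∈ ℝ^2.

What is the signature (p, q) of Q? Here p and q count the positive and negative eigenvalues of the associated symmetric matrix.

Applying the same elementary operations to the rows and columns of A produces a congruent diagonal matrix with entries 2, 0.
Counting signs: 1 positive, 1 zero.

(1, 0)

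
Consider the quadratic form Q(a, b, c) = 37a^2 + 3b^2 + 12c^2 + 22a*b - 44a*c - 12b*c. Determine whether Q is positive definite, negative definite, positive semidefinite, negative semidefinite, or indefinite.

indefinite

Write A = [[37, 11, -22], [11, 3, -6], [-22, -6, 12]].
Symmetric row and column elimination reduces A to a congruent diagonal form with pivots 37, -10/37, 0.
Counting signs: 1 positive, 1 negative, 1 zero.
Hence Q is indefinite.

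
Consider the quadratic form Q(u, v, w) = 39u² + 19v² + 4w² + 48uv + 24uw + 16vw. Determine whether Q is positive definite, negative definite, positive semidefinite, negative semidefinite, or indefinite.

positive definite

The symmetric matrix of Q is A = [[39, 24, 12], [24, 19, 8], [12, 8, 4]].
Leading principal minors: Δ_1 = 39, Δ_2 = 165, Δ_3 = 36.
All leading principal minors are positive, so by Sylvester's criterion Q is positive definite.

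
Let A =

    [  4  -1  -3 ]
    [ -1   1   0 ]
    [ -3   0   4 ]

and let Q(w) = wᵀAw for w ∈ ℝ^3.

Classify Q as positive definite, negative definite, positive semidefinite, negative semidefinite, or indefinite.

positive definite

Congruent diagonalization of A (simultaneous row and column reduction) yields pivots 4, 3/4, 1.
That gives 3 positive pivots.
Hence Q is positive definite.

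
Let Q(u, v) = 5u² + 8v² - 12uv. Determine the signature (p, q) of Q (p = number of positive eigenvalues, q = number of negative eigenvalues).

(2, 0)

The symmetric matrix is A = [[5, -6], [-6, 8]].
Row-reducing A symmetrically gives the diagonal entries 5, 4/5.
That gives 2 positive pivots.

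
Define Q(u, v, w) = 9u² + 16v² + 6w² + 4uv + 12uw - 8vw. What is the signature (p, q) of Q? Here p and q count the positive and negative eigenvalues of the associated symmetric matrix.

The associated matrix is A = [[9, 2, 6], [2, 16, -4], [6, -4, 6]].
Row-reducing A symmetrically gives the diagonal entries 9, 140/9, 6/35.
So there are 3 positive pivots.

(3, 0)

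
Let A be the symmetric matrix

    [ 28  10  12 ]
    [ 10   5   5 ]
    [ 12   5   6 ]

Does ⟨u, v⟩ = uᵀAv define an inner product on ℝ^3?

Congruent diagonalization of A (simultaneous row and column reduction) yields pivots 28, 10/7, 1/2.
Counting signs: 3 positive.
Hence Q is positive definite.
⟨·,·⟩ is an inner product exactly when A is positive definite.

yes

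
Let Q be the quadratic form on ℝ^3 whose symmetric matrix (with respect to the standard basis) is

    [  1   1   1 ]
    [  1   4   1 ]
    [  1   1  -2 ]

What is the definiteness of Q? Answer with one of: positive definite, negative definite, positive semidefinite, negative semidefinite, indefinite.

An LDLᵀ factorisation of A has diagonal entries 1, 3, -3.
Counting signs: 2 positive, 1 negative.
Hence Q is indefinite.

indefinite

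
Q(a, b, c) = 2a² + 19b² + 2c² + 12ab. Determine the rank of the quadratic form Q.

3

Write A = [[2, 6, 0], [6, 19, 0], [0, 0, 2]].
Congruent diagonalization of A (simultaneous row and column reduction) yields pivots 2, 1, 2.
That gives 3 positive pivots.
The rank is the number of nonzero pivots: 3.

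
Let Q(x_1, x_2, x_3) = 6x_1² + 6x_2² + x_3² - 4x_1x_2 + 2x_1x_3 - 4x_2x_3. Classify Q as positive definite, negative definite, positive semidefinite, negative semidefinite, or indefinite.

The symmetric matrix is A = [[6, -2, 1], [-2, 6, -2], [1, -2, 1]].
An LDLᵀ factorisation of A has diagonal entries 6, 16/3, 5/16.
So there are 3 positive pivots.
Hence Q is positive definite.

positive definite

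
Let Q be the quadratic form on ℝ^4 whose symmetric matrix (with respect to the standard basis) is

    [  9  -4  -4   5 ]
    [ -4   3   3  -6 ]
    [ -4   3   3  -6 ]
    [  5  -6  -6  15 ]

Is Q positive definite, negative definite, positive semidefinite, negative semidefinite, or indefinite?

positive semidefinite

Row-reducing A symmetrically gives the diagonal entries 9, 11/9, 0, 6/11.
So there are 3 positive, 1 zero pivots.
Hence Q is positive semidefinite.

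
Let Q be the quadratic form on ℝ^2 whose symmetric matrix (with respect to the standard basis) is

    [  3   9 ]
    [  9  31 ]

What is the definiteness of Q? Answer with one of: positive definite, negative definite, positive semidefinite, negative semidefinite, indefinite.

Leading principal minors: Δ_1 = 3, Δ_2 = 12.
All leading principal minors are positive, so by Sylvester's criterion Q is positive definite.

positive definite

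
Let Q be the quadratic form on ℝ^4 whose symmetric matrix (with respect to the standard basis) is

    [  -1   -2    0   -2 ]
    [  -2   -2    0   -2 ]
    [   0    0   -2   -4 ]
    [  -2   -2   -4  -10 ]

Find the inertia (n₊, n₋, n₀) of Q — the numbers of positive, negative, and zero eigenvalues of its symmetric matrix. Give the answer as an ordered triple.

Applying the same elementary operations to the rows and columns of A produces a congruent diagonal matrix with entries -1, 2, -2, 0.
Counting signs: 1 positive, 2 negative, 1 zero.

(1, 2, 1)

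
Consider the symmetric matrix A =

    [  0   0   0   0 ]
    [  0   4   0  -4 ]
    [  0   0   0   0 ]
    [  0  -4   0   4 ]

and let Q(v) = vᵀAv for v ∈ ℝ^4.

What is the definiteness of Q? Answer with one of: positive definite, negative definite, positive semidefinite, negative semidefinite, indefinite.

positive semidefinite

Symmetric row and column elimination reduces A to a congruent diagonal form with pivots 0, 4, 0, 0.
So there are 1 positive, 3 zero pivots.
Hence Q is positive semidefinite.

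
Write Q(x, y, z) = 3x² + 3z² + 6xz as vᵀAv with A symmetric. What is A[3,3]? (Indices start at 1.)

The coefficient of z² in Q is 3, and that is exactly A[3,3].

3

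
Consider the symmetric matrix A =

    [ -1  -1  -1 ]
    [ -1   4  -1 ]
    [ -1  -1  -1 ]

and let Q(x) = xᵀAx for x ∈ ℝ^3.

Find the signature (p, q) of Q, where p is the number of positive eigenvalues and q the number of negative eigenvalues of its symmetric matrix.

(1, 1)

Symmetric row and column elimination reduces A to a congruent diagonal form with pivots -1, 5, 0.
That gives 1 positive, 1 negative, 1 zero pivots.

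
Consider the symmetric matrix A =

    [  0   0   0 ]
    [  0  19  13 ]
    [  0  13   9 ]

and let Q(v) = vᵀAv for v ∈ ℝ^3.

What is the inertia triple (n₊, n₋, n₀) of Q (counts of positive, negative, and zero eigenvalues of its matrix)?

(2, 0, 1)

Row-reducing A symmetrically gives the diagonal entries 0, 19, 2/19.
So there are 2 positive, 1 zero pivots.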